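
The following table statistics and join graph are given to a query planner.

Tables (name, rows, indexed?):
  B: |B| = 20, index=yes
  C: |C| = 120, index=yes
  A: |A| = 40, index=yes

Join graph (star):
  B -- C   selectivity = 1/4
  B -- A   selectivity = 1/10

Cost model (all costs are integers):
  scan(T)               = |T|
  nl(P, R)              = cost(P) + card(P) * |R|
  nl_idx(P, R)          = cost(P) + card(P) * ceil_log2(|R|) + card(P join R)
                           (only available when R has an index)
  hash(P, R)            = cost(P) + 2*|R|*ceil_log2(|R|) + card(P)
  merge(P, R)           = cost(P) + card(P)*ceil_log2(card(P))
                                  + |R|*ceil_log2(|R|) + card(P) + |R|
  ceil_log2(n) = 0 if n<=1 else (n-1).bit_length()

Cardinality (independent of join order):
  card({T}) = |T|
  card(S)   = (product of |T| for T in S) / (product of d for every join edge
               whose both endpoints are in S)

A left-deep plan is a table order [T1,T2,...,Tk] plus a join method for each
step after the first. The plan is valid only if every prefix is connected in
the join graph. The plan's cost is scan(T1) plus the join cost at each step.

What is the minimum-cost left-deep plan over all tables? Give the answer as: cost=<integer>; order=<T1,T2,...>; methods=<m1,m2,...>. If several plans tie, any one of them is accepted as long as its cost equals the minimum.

cost=1520; order=C,B,A; methods=hash,hash

Selinger DP (subsets sized 1..n):
  {B}: scan cost=20, card=20
  {C}: scan cost=120, card=120
  {A}: scan cost=40, card=40
  {BC}: card=600; try (B,hash)→440, (C,nl_idx)→760, (C,merge)→1100, (B,merge)→1200, (B,nl_idx)→1320, (C,hash)→1720 …(+2); best=440 via (B,hash)
  {AB}: card=80; try (A,nl_idx)→220, (B,hash)→280, (B,nl_idx)→320, (A,merge)→420, (B,merge)→440, (A,hash)→520 …(+2); best=220 via (A,nl_idx)
  {ABC}: card=2400; try (A,hash)→1520, (C,merge)→1820, (C,hash)→1980, (C,nl_idx)→3180, (A,nl_idx)→6440, (A,merge)→7320 …(+2); best=1520 via (A,hash)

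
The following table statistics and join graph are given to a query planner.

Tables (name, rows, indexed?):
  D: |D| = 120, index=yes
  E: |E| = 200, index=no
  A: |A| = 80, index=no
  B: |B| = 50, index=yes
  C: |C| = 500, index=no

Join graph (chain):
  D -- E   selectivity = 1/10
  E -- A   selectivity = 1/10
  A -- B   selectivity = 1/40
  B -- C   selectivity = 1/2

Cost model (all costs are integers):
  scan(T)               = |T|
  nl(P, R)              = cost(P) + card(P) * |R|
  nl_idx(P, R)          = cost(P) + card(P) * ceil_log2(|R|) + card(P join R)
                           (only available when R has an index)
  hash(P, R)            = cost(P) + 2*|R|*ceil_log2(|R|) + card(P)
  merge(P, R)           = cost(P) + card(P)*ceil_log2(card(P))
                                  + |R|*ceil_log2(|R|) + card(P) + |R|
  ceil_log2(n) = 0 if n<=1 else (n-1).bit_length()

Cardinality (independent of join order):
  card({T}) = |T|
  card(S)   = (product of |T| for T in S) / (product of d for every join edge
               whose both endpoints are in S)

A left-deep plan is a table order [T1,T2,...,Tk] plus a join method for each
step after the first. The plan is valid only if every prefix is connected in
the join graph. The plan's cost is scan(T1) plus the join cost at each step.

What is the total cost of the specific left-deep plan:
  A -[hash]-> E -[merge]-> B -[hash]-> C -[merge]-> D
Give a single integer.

10034870

step 1: scan A: cost=80, card=80
step 2: join E via hash
    card(P join E) = 80*200/(10) = 1600
    cost = 80 + 2*200*8 + 80 = 3360
step 3: join B via merge
    card(P join B) = 1600*50/(40) = 2000
    cost = 3360 + 1600*11 + 50*6 + 1600 + 50 = 22910
step 4: join C via hash
    card(P join C) = 2000*500/(2) = 500000
    cost = 22910 + 2*500*9 + 2000 = 33910
step 5: join D via merge
    card(P join D) = 500000*120/(10) = 6000000
    cost = 33910 + 500000*19 + 120*7 + 500000 + 120 = 10034870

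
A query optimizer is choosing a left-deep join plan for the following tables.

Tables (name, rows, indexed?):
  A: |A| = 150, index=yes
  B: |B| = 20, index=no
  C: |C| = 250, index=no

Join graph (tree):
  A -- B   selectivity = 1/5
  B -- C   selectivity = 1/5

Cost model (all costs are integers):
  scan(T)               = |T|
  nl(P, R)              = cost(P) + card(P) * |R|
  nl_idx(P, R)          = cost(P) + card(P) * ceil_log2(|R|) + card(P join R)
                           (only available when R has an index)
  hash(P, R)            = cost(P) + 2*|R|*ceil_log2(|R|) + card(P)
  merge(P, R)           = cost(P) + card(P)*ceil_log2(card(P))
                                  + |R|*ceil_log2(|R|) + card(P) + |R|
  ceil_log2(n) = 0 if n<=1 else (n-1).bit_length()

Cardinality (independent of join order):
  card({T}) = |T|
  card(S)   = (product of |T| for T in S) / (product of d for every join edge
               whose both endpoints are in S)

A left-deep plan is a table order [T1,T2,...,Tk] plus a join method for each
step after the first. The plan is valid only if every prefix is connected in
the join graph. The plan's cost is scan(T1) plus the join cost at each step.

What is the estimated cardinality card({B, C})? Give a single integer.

1000

Tables in S: B(20), C(250)
Edges inside S: B-C(d=5)
numerator = 20 * 250 = 5000
denominator = 5 = 5
card(S) = 5000 / 5 = 1000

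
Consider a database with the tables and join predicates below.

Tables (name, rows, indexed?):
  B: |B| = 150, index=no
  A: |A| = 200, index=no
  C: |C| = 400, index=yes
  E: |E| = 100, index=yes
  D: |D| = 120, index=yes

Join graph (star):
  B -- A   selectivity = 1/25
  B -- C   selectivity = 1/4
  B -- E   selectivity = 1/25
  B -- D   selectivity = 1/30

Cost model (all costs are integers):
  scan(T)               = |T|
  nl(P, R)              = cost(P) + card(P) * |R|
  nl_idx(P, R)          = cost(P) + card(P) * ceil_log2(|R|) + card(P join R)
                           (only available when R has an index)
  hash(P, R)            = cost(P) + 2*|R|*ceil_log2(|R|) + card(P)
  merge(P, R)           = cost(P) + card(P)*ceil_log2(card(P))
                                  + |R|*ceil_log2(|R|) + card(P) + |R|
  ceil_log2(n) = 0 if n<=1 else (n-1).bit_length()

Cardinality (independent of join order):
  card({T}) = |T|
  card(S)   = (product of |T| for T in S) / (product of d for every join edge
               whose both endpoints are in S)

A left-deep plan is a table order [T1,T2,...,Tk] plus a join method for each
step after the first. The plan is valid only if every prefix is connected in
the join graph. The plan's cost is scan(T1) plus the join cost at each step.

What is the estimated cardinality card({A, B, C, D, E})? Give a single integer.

Tables in S: A(200), B(150), C(400), D(120), E(100)
Edges inside S: B-A(d=25), B-C(d=4), B-E(d=25), B-D(d=30)
numerator = 200 * 150 * 400 * 120 * 100 = 144000000000
denominator = 25 * 4 * 25 * 30 = 75000
card(S) = 144000000000 / 75000 = 1920000

1920000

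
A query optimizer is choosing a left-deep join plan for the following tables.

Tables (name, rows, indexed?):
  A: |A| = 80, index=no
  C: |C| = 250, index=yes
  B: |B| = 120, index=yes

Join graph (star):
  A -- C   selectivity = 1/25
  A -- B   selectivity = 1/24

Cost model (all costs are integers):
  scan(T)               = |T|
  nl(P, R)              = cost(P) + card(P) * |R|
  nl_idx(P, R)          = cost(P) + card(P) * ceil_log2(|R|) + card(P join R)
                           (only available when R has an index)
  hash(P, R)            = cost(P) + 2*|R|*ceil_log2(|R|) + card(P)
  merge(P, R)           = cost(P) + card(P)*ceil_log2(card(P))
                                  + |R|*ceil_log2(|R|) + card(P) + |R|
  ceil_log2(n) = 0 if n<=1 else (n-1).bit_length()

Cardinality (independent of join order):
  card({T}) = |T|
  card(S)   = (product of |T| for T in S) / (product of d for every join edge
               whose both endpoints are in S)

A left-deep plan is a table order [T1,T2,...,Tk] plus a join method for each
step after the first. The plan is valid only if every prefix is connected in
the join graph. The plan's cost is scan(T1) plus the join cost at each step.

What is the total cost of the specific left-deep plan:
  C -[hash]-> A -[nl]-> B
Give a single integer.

step 1: scan C: cost=250, card=250
step 2: join A via hash
    card(P join A) = 250*80/(25) = 800
    cost = 250 + 2*80*7 + 250 = 1620
step 3: join B via nl
    card(P join B) = 800*120/(24) = 4000
    cost = 1620 + 800*120 = 97620

97620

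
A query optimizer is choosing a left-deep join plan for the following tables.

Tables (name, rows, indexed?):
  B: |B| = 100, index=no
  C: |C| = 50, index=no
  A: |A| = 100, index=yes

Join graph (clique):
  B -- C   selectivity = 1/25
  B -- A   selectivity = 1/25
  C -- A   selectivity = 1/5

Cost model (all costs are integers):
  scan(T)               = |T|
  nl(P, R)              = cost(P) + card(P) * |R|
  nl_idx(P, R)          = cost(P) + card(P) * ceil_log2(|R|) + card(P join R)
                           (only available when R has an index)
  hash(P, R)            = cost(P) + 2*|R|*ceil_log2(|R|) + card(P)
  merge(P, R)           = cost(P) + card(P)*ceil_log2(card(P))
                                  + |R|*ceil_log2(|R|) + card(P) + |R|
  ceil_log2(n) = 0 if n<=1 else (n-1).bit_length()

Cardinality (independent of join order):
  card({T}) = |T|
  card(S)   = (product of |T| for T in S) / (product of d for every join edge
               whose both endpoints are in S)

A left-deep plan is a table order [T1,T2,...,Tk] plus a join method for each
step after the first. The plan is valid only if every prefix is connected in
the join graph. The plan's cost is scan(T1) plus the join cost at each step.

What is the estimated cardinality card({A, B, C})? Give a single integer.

160

Tables in S: A(100), B(100), C(50)
Edges inside S: B-C(d=25), B-A(d=25), C-A(d=5)
numerator = 100 * 100 * 50 = 500000
denominator = 25 * 25 * 5 = 3125
card(S) = 500000 / 3125 = 160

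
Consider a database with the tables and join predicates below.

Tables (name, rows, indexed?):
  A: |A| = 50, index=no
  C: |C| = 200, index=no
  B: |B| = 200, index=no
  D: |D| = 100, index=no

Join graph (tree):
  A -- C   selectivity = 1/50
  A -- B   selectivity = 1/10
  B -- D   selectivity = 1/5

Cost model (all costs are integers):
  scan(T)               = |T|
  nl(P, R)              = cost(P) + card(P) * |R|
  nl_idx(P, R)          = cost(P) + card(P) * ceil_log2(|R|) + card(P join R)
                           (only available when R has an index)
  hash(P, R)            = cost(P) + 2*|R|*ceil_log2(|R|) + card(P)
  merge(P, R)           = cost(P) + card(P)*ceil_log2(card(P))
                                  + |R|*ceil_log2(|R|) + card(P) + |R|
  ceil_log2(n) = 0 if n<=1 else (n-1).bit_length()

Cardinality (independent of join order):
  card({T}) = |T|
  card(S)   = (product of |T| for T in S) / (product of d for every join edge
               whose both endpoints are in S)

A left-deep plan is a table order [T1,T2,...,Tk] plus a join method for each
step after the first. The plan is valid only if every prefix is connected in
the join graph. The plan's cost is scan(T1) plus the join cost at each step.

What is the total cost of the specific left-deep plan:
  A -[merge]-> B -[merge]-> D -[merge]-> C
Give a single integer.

335800

step 1: scan A: cost=50, card=50
step 2: join B via merge
    card(P join B) = 50*200/(10) = 1000
    cost = 50 + 50*6 + 200*8 + 50 + 200 = 2200
step 3: join D via merge
    card(P join D) = 1000*100/(5) = 20000
    cost = 2200 + 1000*10 + 100*7 + 1000 + 100 = 14000
step 4: join C via merge
    card(P join C) = 20000*200/(50) = 80000
    cost = 14000 + 20000*15 + 200*8 + 20000 + 200 = 335800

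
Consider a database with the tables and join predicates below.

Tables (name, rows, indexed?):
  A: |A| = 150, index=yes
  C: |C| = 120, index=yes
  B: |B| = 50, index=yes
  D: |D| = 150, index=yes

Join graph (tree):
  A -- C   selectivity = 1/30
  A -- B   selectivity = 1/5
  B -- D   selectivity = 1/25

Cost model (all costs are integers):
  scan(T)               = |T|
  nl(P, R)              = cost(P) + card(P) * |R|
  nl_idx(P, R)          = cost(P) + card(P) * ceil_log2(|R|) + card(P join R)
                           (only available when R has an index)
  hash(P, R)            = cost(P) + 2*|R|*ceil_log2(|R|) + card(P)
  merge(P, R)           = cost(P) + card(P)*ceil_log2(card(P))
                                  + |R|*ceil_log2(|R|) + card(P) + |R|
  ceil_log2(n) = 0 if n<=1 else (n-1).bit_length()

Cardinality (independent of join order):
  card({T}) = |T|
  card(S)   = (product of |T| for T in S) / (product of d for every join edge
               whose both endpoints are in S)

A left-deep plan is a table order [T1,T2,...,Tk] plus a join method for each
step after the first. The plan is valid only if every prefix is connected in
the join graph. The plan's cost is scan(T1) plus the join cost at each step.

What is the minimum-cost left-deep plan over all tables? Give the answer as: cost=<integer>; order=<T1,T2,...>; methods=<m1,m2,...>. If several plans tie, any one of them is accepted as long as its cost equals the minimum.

cost=11280; order=C,A,B,D; methods=nl_idx,hash,hash

Selinger DP (subsets sized 1..n):
  {A}: scan cost=150, card=150
  {C}: scan cost=120, card=120
  {B}: scan cost=50, card=50
  {D}: scan cost=150, card=150
  {AC}: card=600; try (A,nl_idx)→1680, (C,nl_idx)→1800, (C,hash)→1980, (A,merge)→2430, (C,merge)→2460, (A,hash)→2640 …(+2); best=1680 via (A,nl_idx)
  {AB}: card=1500; try (B,hash)→900, (A,merge)→1750, (B,merge)→1850, (A,nl_idx)→1950, (A,hash)→2500, (B,nl_idx)→2550 …(+2); best=900 via (B,hash)
  {BD}: card=300; try (D,nl_idx)→750, (B,hash)→900, (B,nl_idx)→1350, (D,merge)→1750, (B,merge)→1850, (D,hash)→2500 …(+2); best=750 via (D,nl_idx)
  {ABC}: card=6000; try (B,hash)→2880, (C,hash)→4080, (B,merge)→8630, (B,nl_idx)→11280, (C,nl_idx)→17400, (C,merge)→19860 …(+2); best=2880 via (B,hash)
  {ABD}: card=9000; try (A,hash)→3450, (D,hash)→4800, (A,merge)→5100, (A,nl_idx)→12150, (D,merge)→20250, (D,nl_idx)→21900 …(+2); best=3450 via (A,hash)
  {ABCD}: card=36000; try (D,hash)→11280, (C,hash)→14130, (D,nl_idx)→86880, (D,merge)→88230, (C,nl_idx)→102450, (C,merge)→139410 …(+2); best=11280 via (D,hash)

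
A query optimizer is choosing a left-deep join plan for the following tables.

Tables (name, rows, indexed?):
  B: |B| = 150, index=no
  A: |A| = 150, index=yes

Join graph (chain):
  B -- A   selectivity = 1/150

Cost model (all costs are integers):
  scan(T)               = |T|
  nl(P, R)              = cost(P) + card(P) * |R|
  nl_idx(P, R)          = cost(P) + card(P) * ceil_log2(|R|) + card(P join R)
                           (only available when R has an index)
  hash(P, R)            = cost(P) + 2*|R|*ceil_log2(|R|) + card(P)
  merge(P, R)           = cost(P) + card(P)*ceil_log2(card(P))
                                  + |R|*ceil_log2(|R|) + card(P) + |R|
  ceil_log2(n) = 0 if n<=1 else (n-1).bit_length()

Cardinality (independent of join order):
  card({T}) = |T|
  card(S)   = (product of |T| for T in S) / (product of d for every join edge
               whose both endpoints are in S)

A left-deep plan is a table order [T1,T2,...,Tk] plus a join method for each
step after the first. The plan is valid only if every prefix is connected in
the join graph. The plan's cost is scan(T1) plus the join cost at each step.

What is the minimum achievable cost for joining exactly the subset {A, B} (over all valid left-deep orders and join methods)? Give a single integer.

Selinger DP over subsets of {A,B}:
  {B}: scan cost=150, card=150
  {A}: scan cost=150, card=150
  {AB}: card=150; try (A,nl_idx)→1500, (B,hash)→2700, (A,hash)→2700, (B,merge)→2850, (A,merge)→2850, (B,nl)→22650 …(+1); best=1500 via (A,nl_idx)

1500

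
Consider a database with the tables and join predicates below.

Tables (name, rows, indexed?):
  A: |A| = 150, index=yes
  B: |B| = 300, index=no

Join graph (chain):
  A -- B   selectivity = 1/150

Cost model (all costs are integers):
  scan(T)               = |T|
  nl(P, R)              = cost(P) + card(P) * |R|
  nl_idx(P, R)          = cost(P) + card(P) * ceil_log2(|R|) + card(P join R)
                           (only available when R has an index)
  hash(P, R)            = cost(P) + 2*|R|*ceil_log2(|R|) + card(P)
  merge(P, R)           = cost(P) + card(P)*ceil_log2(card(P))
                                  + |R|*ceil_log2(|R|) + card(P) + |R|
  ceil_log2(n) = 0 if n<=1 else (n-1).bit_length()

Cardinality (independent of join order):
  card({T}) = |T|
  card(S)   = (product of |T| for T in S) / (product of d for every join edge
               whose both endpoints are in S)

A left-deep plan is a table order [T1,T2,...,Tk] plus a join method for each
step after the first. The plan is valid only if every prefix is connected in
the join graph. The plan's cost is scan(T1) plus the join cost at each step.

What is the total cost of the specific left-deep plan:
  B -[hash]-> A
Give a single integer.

step 1: scan B: cost=300, card=300
step 2: join A via hash
    card(P join A) = 300*150/(150) = 300
    cost = 300 + 2*150*8 + 300 = 3000

3000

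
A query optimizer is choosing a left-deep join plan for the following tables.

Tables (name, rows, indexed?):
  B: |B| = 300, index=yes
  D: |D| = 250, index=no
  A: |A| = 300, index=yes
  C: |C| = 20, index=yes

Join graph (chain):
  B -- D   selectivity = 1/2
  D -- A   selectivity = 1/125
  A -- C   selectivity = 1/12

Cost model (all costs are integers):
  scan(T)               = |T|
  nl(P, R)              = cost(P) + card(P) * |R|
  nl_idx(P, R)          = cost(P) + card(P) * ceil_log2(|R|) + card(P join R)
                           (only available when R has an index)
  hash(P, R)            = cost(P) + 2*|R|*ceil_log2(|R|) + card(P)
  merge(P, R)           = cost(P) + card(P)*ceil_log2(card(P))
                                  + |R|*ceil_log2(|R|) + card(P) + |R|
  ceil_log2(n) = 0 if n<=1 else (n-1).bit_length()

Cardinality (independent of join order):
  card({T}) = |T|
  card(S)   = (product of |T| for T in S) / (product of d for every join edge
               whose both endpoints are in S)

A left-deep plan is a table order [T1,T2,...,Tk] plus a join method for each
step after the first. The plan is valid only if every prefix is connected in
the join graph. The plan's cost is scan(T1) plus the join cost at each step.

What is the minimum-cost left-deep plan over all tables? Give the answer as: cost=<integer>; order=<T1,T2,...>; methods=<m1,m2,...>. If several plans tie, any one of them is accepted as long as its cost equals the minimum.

cost=10300; order=D,A,C,B; methods=nl_idx,hash,hash

Selinger DP (subsets sized 1..n):
  {B}: scan cost=300, card=300
  {D}: scan cost=250, card=250
  {A}: scan cost=300, card=300
  {C}: scan cost=20, card=20
  {BD}: card=37500; try (D,hash)→4600, (B,merge)→5500, (D,merge)→5550, (B,hash)→5900, (B,nl_idx)→40000, (B,nl)→75250 …(+1); best=4600 via (D,hash)
  {AD}: card=600; try (A,nl_idx)→3100, (D,hash)→4600, (A,merge)→5500, (D,merge)→5550, (A,hash)→5900, (A,nl)→75250 …(+1); best=3100 via (A,nl_idx)
  {AC}: card=500; try (A,nl_idx)→700, (C,hash)→800, (C,nl_idx)→2300, (A,merge)→3140, (C,merge)→3420, (A,hash)→5440 …(+2); best=700 via (A,nl_idx)
  {ABD}: card=90000; try (B,hash)→9100, (B,merge)→12700, (A,hash)→47500, (B,nl_idx)→98500, (B,nl)→183100, (A,nl_idx)→432100 …(+2); best=9100 via (B,hash)
  {ACD}: card=1000; try (C,hash)→3900, (D,hash)→5200, (C,nl_idx)→7100, (D,merge)→7950, (C,merge)→9820, (C,nl)→15100 …(+1); best=3900 via (C,hash)
  {ABCD}: card=150000; try (B,hash)→10300, (B,merge)→17900, (C,hash)→99300, (B,nl_idx)→162900, (B,nl)→303900, (C,nl_idx)→609100 …(+2); best=10300 via (B,hash)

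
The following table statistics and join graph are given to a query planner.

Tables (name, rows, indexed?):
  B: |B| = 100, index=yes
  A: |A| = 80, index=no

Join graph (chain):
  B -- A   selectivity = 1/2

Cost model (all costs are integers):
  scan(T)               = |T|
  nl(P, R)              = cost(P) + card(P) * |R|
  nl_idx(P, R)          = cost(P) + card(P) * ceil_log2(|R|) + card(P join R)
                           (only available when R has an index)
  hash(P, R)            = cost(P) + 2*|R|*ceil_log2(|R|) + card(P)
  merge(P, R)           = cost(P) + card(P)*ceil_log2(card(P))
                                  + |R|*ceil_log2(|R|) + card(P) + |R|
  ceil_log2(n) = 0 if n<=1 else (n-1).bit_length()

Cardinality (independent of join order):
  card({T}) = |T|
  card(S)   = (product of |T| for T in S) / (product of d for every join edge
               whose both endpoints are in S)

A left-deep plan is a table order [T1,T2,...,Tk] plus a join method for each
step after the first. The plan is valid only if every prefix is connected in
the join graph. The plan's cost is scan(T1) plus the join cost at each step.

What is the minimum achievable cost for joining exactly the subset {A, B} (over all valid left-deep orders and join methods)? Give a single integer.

1320

Selinger DP over subsets of {A,B}:
  {B}: scan cost=100, card=100
  {A}: scan cost=80, card=80
  {AB}: card=4000; try (A,hash)→1320, (B,merge)→1520, (A,merge)→1540, (B,hash)→1560, (B,nl_idx)→4640, (B,nl)→8080 …(+1); best=1320 via (A,hash)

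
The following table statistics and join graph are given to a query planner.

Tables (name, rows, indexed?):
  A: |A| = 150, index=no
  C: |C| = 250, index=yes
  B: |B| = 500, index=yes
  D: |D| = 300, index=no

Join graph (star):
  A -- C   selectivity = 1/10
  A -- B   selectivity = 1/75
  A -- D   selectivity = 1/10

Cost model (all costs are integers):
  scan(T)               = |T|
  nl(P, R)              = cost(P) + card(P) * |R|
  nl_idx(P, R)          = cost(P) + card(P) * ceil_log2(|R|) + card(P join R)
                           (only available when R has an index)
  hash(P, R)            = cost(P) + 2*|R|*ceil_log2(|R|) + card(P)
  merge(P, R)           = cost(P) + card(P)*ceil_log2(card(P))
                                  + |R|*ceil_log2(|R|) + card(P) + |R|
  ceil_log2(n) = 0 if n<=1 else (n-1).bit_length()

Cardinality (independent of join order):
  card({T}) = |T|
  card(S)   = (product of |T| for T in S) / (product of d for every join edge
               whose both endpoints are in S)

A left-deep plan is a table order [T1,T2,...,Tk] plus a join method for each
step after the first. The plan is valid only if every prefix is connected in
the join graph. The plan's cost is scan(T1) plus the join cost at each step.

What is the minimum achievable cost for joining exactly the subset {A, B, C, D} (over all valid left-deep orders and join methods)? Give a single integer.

Selinger DP over subsets of {A,B,C,D}:
  {A}: scan cost=150, card=150
  {C}: scan cost=250, card=250
  {B}: scan cost=500, card=500
  {D}: scan cost=300, card=300
  {AC}: card=3750; try (A,hash)→2900, (C,merge)→3750, (A,merge)→3850, (C,hash)→4300, (C,nl_idx)→5100, (C,nl)→37650 …(+1); best=2900 via (A,hash)
  {AB}: card=1000; try (B,nl_idx)→2500, (A,hash)→3400, (B,merge)→6500, (A,merge)→6850, (B,hash)→9300, (B,nl)→75150 …(+1); best=2500 via (B,nl_idx)
  {AD}: card=4500; try (A,hash)→3000, (D,merge)→4500, (A,merge)→4650, (D,hash)→5700, (D,nl)→45150, (A,nl)→45300; best=3000 via (A,hash)
  {ABC}: card=25000; try (C,hash)→7500, (B,hash)→15650, (C,merge)→15750, (C,nl_idx)→35500, (B,merge)→56650, (B,nl_idx)→61650 …(+2); best=7500 via (C,hash)
  {ACD}: card=112500; try (C,hash)→11500, (D,hash)→12050, (D,merge)→54650, (C,merge)→68250, (C,nl_idx)→151500, (D,nl)→1127900 …(+1); best=11500 via (C,hash)
  {ABD}: card=30000; try (D,hash)→8900, (D,merge)→16500, (B,hash)→16500, (B,merge)→71000, (B,nl_idx)→73500, (D,nl)→302500 …(+1); best=8900 via (D,hash)
  {ABCD}: card=750000; try (D,hash)→37900, (C,hash)→42900, (B,hash)→133000, (D,merge)→410500, (C,merge)→491150, (C,nl_idx)→998900 …(+5); best=37900 via (D,hash)

37900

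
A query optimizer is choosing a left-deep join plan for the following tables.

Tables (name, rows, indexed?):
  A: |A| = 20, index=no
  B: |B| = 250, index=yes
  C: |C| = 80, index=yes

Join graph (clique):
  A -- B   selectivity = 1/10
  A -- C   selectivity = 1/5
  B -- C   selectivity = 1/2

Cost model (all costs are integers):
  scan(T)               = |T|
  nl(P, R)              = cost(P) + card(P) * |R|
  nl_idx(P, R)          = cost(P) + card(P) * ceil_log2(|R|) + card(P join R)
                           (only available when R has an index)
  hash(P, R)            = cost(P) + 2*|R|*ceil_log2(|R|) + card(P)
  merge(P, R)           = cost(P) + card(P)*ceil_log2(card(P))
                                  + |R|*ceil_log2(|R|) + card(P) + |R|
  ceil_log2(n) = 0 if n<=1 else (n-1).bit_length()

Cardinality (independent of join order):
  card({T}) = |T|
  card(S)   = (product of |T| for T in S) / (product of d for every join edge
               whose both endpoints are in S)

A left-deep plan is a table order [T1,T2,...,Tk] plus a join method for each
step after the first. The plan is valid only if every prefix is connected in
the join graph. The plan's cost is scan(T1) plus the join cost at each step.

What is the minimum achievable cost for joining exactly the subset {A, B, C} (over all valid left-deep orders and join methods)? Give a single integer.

Selinger DP over subsets of {A,B,C}:
  {A}: scan cost=20, card=20
  {B}: scan cost=250, card=250
  {C}: scan cost=80, card=80
  {AB}: card=500; try (B,nl_idx)→680, (A,hash)→700, (B,merge)→2390, (A,merge)→2620, (B,hash)→4040, (B,nl)→5020 …(+1); best=680 via (B,nl_idx)
  {AC}: card=320; try (A,hash)→360, (C,nl_idx)→480, (C,merge)→780, (A,merge)→840, (C,hash)→1160, (C,nl)→1620 …(+1); best=360 via (A,hash)
  {BC}: card=10000; try (C,hash)→1620, (B,merge)→2970, (C,merge)→3140, (B,hash)→4160, (B,nl_idx)→10720, (C,nl_idx)→12000 …(+2); best=1620 via (C,hash)
  {ABC}: card=4000; try (C,hash)→2300, (B,hash)→4680, (B,merge)→5810, (C,merge)→6320, (B,nl_idx)→6920, (C,nl_idx)→8180 …(+5); best=2300 via (C,hash)

2300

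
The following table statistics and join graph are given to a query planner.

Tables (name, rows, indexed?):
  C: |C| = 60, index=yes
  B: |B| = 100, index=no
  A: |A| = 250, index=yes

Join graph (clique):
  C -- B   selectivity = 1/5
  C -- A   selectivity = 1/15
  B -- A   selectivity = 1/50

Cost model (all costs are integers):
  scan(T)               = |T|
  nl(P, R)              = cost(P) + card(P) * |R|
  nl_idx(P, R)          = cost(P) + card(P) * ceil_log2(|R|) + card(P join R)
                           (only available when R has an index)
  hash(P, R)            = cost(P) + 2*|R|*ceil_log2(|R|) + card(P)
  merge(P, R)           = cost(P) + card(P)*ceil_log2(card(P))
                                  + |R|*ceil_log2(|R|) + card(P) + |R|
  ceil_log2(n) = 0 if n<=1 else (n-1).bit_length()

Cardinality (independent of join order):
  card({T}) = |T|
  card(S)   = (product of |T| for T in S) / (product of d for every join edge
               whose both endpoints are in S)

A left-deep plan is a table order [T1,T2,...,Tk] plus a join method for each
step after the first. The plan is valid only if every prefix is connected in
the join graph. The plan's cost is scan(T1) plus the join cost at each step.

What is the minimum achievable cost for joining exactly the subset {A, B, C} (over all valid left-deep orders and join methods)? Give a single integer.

Selinger DP over subsets of {A,B,C}:
  {C}: scan cost=60, card=60
  {B}: scan cost=100, card=100
  {A}: scan cost=250, card=250
  {BC}: card=1200; try (C,hash)→920, (B,merge)→1280, (C,merge)→1320, (B,hash)→1520, (C,nl_idx)→1900, (B,nl)→6060 …(+1); best=920 via (C,hash)
  {AC}: card=1000; try (C,hash)→1220, (A,nl_idx)→1540, (A,merge)→2730, (C,nl_idx)→2750, (C,merge)→2920, (A,hash)→4120 …(+2); best=1220 via (C,hash)
  {AB}: card=500; try (A,nl_idx)→1400, (B,hash)→1900, (A,merge)→3150, (B,merge)→3300, (A,hash)→4200, (A,nl)→25100 …(+1); best=1400 via (A,nl_idx)
  {ABC}: card=400; try (C,hash)→2620, (B,hash)→3620, (C,nl_idx)→4800, (A,hash)→6120, (C,merge)→6820, (A,nl_idx)→10920 …(+5); best=2620 via (C,hash)

2620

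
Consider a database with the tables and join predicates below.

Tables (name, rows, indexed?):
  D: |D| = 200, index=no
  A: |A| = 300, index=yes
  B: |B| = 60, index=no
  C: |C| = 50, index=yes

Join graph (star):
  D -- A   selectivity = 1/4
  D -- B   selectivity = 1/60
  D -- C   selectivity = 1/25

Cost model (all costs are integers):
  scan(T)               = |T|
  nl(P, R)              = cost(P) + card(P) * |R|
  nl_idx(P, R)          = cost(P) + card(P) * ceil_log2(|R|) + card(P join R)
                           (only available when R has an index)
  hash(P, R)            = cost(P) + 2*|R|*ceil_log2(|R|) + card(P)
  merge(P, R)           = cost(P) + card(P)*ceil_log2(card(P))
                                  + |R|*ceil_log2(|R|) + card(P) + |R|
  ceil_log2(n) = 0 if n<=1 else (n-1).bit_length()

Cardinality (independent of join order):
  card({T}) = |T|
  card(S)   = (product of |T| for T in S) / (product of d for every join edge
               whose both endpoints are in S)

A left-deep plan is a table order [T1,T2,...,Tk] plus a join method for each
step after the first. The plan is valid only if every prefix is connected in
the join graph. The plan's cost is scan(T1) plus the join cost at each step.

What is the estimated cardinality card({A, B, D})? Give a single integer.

Tables in S: A(300), B(60), D(200)
Edges inside S: D-A(d=4), D-B(d=60)
numerator = 300 * 60 * 200 = 3600000
denominator = 4 * 60 = 240
card(S) = 3600000 / 240 = 15000

15000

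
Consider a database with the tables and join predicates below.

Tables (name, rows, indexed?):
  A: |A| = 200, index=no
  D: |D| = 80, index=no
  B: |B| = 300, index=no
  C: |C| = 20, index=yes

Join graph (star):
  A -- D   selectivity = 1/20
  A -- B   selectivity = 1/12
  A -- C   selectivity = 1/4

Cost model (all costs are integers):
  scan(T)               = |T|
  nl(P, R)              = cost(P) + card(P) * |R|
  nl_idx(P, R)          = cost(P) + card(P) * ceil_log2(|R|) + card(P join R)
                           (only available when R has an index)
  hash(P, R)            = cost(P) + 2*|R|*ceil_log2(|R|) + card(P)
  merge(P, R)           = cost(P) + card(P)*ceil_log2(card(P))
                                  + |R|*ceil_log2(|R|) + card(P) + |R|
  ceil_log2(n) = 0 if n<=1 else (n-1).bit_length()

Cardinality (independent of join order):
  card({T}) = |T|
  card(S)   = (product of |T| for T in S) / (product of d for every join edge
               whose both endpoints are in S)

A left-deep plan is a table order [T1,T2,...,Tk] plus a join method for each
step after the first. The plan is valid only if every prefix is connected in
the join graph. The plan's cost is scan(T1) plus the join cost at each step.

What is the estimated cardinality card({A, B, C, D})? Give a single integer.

Tables in S: A(200), B(300), C(20), D(80)
Edges inside S: A-D(d=20), A-B(d=12), A-C(d=4)
numerator = 200 * 300 * 20 * 80 = 96000000
denominator = 20 * 12 * 4 = 960
card(S) = 96000000 / 960 = 100000

100000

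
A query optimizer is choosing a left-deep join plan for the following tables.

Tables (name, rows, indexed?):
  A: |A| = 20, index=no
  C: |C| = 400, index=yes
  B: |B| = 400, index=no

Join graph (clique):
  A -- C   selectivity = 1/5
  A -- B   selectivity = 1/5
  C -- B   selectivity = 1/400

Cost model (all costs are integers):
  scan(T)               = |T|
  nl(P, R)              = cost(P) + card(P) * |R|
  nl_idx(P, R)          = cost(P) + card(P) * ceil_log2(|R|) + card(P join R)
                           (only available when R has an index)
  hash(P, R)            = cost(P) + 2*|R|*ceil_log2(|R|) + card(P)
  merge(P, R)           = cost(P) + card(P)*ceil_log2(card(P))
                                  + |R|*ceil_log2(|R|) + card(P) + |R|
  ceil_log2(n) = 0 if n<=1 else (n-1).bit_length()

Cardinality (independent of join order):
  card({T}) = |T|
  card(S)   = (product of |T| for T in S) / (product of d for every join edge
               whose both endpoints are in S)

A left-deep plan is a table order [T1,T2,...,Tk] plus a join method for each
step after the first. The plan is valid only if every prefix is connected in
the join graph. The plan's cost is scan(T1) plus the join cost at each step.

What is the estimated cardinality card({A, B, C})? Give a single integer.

320

Tables in S: A(20), B(400), C(400)
Edges inside S: A-C(d=5), A-B(d=5), C-B(d=400)
numerator = 20 * 400 * 400 = 3200000
denominator = 5 * 5 * 400 = 10000
card(S) = 3200000 / 10000 = 320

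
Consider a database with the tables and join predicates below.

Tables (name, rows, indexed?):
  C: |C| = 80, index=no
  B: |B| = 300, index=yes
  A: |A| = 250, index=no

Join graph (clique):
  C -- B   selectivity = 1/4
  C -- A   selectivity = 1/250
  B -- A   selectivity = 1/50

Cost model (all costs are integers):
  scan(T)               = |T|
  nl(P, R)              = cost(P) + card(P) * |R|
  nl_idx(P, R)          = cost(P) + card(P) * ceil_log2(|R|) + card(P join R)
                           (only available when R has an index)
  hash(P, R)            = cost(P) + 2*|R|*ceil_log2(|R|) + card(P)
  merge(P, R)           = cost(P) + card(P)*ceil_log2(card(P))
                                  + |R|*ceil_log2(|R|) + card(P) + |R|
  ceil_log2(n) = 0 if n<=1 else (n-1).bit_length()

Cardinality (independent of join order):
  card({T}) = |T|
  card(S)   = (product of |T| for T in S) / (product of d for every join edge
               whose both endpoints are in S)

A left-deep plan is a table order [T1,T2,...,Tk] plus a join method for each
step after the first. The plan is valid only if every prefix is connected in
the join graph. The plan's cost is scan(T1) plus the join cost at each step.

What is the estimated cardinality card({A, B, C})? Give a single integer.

120

Tables in S: A(250), B(300), C(80)
Edges inside S: C-B(d=4), C-A(d=250), B-A(d=50)
numerator = 250 * 300 * 80 = 6000000
denominator = 4 * 250 * 50 = 50000
card(S) = 6000000 / 50000 = 120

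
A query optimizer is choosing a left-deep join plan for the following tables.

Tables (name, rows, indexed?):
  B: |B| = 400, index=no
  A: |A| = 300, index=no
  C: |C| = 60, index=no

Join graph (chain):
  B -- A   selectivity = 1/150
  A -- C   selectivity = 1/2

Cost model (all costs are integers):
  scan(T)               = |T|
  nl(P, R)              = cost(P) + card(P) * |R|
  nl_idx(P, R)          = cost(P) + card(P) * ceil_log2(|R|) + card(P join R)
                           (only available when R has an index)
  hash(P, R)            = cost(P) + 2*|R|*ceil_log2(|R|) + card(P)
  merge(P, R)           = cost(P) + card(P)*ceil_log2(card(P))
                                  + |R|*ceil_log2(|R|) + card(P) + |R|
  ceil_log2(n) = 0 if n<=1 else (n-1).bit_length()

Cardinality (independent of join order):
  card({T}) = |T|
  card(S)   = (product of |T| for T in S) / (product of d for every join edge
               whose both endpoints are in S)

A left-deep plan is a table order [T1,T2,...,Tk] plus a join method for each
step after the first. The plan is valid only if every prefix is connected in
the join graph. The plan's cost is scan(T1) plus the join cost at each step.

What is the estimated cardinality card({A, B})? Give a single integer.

Tables in S: A(300), B(400)
Edges inside S: B-A(d=150)
numerator = 300 * 400 = 120000
denominator = 150 = 150
card(S) = 120000 / 150 = 800

800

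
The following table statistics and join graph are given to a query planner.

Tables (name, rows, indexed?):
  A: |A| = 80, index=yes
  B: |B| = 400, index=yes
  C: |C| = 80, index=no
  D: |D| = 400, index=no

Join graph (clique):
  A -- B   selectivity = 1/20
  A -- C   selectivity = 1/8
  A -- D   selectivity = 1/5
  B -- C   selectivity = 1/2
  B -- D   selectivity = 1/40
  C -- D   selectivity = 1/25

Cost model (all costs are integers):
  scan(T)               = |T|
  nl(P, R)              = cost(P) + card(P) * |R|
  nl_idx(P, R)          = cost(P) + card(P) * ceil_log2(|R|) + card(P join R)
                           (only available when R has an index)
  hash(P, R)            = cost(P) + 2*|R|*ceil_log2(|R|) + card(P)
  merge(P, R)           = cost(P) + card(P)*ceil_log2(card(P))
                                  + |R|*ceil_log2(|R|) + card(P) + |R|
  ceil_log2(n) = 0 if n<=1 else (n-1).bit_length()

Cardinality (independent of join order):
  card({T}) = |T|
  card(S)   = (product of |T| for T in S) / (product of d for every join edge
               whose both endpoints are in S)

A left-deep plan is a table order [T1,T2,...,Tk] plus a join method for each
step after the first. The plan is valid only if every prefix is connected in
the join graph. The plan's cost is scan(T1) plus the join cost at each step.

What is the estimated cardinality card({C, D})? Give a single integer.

1280

Tables in S: C(80), D(400)
Edges inside S: C-D(d=25)
numerator = 80 * 400 = 32000
denominator = 25 = 25
card(S) = 32000 / 25 = 1280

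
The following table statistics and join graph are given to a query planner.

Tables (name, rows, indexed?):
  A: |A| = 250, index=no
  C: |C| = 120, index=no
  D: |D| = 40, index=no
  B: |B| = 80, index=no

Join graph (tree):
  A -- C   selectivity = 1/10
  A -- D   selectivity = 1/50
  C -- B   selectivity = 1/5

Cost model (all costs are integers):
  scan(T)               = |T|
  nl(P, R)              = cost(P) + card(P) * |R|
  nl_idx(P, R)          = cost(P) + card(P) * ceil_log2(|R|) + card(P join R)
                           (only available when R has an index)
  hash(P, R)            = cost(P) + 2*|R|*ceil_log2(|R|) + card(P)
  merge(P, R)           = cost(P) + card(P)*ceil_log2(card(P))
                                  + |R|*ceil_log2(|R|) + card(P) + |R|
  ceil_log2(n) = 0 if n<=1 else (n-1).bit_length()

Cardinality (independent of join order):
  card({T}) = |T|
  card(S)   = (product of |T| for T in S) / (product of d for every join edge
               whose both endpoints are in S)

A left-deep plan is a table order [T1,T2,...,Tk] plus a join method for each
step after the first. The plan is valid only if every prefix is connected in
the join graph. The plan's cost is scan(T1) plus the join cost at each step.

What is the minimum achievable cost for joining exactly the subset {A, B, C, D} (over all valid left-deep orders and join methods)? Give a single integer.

Selinger DP over subsets of {A,B,C,D}:
  {A}: scan cost=250, card=250
  {C}: scan cost=120, card=120
  {D}: scan cost=40, card=40
  {B}: scan cost=80, card=80
  {AC}: card=3000; try (C,hash)→2180, (A,merge)→3330, (C,merge)→3460, (A,hash)→4240, (A,nl)→30120, (C,nl)→30250; best=2180 via (C,hash)
  {AD}: card=200; try (D,hash)→980, (A,merge)→2570, (D,merge)→2780, (A,hash)→4080, (A,nl)→10040, (D,nl)→10250; best=980 via (D,hash)
  {BC}: card=1920; try (B,hash)→1360, (C,merge)→1680, (B,merge)→1720, (C,hash)→1840, (C,nl)→9680, (B,nl)→9720; best=1360 via (B,hash)
  {ACD}: card=2400; try (C,hash)→2860, (C,merge)→3740, (D,hash)→5660, (C,nl)→24980, (D,merge)→41460, (D,nl)→122180; best=2860 via (C,hash)
  {ABC}: card=48000; try (B,hash)→6300, (A,hash)→7280, (A,merge)→26650, (B,merge)→41820, (B,nl)→242180, (A,nl)→481360; best=6300 via (B,hash)
  {ABCD}: card=38400; try (B,hash)→6380, (B,merge)→34700, (D,hash)→54780, (B,nl)→194860, (D,merge)→822580, (D,nl)→1926300; best=6380 via (B,hash)

6380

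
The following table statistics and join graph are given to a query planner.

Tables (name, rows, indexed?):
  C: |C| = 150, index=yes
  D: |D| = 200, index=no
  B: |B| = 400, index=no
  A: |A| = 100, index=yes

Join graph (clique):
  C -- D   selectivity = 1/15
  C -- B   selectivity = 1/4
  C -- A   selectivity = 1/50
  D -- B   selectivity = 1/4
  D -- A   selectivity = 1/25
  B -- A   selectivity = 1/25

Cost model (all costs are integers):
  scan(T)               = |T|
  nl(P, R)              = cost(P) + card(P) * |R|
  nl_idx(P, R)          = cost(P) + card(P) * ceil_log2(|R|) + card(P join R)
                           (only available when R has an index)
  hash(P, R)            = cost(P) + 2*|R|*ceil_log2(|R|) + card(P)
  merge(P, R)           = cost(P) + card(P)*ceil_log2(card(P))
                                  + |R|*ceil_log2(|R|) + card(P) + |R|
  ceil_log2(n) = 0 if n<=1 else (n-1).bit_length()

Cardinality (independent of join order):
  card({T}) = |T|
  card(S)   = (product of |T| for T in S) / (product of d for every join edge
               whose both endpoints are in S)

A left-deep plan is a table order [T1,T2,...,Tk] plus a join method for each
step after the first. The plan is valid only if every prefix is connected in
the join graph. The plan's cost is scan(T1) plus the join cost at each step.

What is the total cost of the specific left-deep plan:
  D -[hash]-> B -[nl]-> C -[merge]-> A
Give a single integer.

3858400

step 1: scan D: cost=200, card=200
step 2: join B via hash
    card(P join B) = 200*400/(4) = 20000
    cost = 200 + 2*400*9 + 200 = 7600
step 3: join C via nl
    card(P join C) = 20000*150/(15*4) = 50000
    cost = 7600 + 20000*150 = 3007600
step 4: join A via merge
    card(P join A) = 50000*100/(50*25*25) = 160
    cost = 3007600 + 50000*16 + 100*7 + 50000 + 100 = 3858400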